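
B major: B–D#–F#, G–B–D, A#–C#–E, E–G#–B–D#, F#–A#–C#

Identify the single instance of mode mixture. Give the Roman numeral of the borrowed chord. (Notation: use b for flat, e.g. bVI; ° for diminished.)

The diatonic triads in B major are B, C#m, D#m, E, F#, G#m, A#dim. Of the given chords, B–D#–F# = B, A#–C#–E = A#dim, E–G#–B–D# = Emaj7 and F#–A#–C# = F# are diatonic. G–B–D is not: scale degree 6 in B major carries G#m (vi). In B minor the chord on that degree is G, so here it functions as bVI, borrowed from the parallel minor.

bVI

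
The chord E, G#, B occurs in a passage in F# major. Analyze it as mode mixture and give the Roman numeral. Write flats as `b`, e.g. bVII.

E is the lowered form of scale degree 7 in F# major (the diatonic degree 7 is E#). The diatonic chord on degree 7 would be E#dim (vii°), but E–G#–B is the major chord from F# minor. As a borrowed chord it is labeled bVII.

bVII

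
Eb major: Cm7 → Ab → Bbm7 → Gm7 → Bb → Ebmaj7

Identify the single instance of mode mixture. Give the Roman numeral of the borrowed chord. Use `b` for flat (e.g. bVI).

v7

Eb major has the diatonic set Eb, Fm, Gm, Ab, Bb, Cm, Ddim. Of the given chords, Cm7, Ab, Gm7, Bb and Ebmaj7 are diatonic. Bbm7 (Bb–Db–F–Ab) is not: scale degree 5 in Eb major carries Bb (V). In Eb minor the chord on that degree is Bbm7, so here it functions as v7, borrowed from the parallel minor.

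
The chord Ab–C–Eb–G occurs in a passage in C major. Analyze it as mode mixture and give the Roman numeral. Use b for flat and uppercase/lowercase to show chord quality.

bVImaj7

In C major scale degree 6 is A; Ab is its lowered form, from C minor. Diatonically C major has Am (vi) on that degree; Ab–C–Eb–G is instead the major-seventh chord native to C minor, so it takes the label bVImaj7.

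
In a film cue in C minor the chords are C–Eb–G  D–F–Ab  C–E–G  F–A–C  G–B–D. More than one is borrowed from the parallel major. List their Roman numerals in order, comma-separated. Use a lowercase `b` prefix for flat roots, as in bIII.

I, IV

The diatonic triads in C minor (with V from harmonic minor) are Cm, Ddim, Eb, Fm, G, Ab, Bb. C–Eb–G = Cm, D–F–Ab = Ddim and G–B–D = G are all diatonic. C–E–G doesn't fit — on degree 1 C minor would have Cm (i). C is the degree-1 chord of C major, so it is the borrowed I. But F–A–C is foreign: the diatonic iv on degree 4 is Fm, whereas F comes from C major. It is labeled IV.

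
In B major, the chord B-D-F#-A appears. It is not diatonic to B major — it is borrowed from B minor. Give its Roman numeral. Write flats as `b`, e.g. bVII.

The root B is the diatonic 1st degree of B major; the borrowing shows in the chord quality. Diatonically B major has B (I) on that degree; B–D–F#–A is instead the minor-seventh chord native to B minor, so it takes the label i7.

i7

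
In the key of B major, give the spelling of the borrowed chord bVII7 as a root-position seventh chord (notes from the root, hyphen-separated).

A-C#-E-G

bVII7 is built on the lowered scale degree 7. In B major degree 7 is A#; lowered it becomes A. In B minor the chord on A is A–C#–E–G.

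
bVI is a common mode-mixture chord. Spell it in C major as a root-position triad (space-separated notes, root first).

Ab C Eb

The root of bVI is the lowered 6th degree: A becomes Ab. Stacking thirds in C minor on Ab gives Ab–C–Eb.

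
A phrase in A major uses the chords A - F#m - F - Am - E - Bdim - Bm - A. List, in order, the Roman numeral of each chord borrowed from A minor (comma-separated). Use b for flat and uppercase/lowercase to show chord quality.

bVI, i, ii°

A major has the diatonic set A, Bm, C#m, D, E, F#m, G#dim. A, F#m, E and Bm are all diatonic. But F (F–A–C) is foreign: the diatonic vi on degree 6 is F#m, whereas F comes from A minor. It is labeled bVI. Am (A–C–E) doesn't fit — on degree 1 A major would have A (I). Am is the degree-1 chord of A minor, so it is the borrowed i. Bdim (B–D–F) is not: scale degree 2 in A major carries Bm (ii). In A minor the chord on that degree is Bdim, so here it functions as ii°, borrowed from the parallel minor.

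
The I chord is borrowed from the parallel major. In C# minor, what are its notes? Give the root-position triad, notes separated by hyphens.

C#-E#-G#

I is built on scale degree 1, which is C# in both C# minor and its parallel. Stacking thirds in C# major on C# gives C#–E#–G#.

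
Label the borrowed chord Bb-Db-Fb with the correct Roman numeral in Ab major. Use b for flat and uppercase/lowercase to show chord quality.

Bb is scale degree 2 in Ab major. Bb–Db–Fb is a diminished chord — the form found in Ab minor, not the diatonic ii (Bbm). Borrowed into Ab major it is written ii°.

ii°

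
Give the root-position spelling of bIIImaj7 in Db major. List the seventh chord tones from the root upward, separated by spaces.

Fb Ab Cb Eb

Scale degree 3 in Db major is F. bIIImaj7 uses the lowered form, Fb, taken from Db minor. In Db minor the chord on Fb is Fb–Ab–Cb–Eb.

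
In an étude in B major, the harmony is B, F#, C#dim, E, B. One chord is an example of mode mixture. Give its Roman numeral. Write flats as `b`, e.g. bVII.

ii°

B major has the diatonic set B, C#m, D#m, E, F#, G#m, A#dim. Of the given chords, B, F# and E are diatonic. C#dim (C#–E–G) is not: scale degree 2 in B major carries C#m (ii). In B minor the chord on that degree is C#dim, so here it functions as ii°, borrowed from the parallel minor.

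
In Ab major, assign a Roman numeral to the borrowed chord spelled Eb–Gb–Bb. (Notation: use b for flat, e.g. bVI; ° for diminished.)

v

Eb is scale degree 5 in Ab major. The diatonic chord on degree 5 would be Eb (V), but Eb–Gb–Bb is the minor chord from Ab minor. As a borrowed chord it is labeled v.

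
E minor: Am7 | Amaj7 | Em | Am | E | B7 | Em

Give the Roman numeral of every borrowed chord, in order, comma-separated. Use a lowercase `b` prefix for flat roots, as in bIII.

In E minor (with V from harmonic minor) the diatonic chords are Em, F#dim, G, Am, B, C, D. Am7, Em, Am and B7 are all diatonic. But Amaj7 (A–C#–E–G#) is foreign: the diatonic iv on degree 4 is Am, whereas Amaj7 comes from E major. It is labeled IVmaj7. E (E–G#–B) doesn't fit — on degree 1 E minor would have Em (i). E is the degree-1 chord of E major, so it is the borrowed I.

IVmaj7, I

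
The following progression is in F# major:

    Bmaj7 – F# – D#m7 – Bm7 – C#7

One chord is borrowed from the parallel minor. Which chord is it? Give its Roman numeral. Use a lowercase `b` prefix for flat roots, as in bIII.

The diatonic triads in F# major are F#, G#m, A#m, B, C#, D#m, E#dim. Of the given chords, Bmaj7, F#, D#m7 and C#7 are diatonic. Bm7 (B–D–F#–A) is not: scale degree 4 in F# major carries B (IV). In F# minor the chord on that degree is Bm7, so here it functions as iv7, borrowed from the parallel minor.

iv7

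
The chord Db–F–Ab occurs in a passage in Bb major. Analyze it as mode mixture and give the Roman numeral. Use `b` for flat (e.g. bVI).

bIII

Db is the lowered form of scale degree 3 in Bb major (the diatonic degree 3 is D). Diatonically Bb major has Dm (iii) on that degree; Db–F–Ab is instead the major chord native to Bb minor, so it takes the label bIII.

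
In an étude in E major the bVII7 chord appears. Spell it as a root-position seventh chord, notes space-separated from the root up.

The root of bVII7 is the lowered 7th degree: D# becomes D. In E minor the chord on D is D–F#–A–C.

D F# A C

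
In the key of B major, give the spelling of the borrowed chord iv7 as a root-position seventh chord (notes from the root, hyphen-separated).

The root, E, is scale degree 4 — the same note in B major and B minor; only the chord quality changes. In B minor the chord on E is E–G–B–D.

E-G-B-D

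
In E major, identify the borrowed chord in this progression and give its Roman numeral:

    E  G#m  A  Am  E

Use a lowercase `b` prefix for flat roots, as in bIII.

iv

In E major the diatonic chords are E, F#m, G#m, A, B, C#m, D#dim. E, G#m and A are all diatonic. But Am (A–C–E) is foreign: the diatonic IV on degree 4 is A, whereas Am comes from E minor. It is labeled iv.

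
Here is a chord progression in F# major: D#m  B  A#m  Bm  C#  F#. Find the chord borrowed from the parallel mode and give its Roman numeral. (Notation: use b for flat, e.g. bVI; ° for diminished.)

iv

F# major has the diatonic set F#, G#m, A#m, B, C#, D#m, E#dim. Of the given chords, D#m, B, A#m, C# and F# are diatonic. But Bm (B–D–F#) is foreign: the diatonic IV on degree 4 is B, whereas Bm comes from F# minor. It is labeled iv.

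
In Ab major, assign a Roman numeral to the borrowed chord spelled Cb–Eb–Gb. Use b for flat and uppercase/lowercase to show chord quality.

Cb is the lowered form of scale degree 3 in Ab major (the diatonic degree 3 is C). Cb–Eb–Gb is a major chord — the form found in Ab minor, not the diatonic iii (Cm). Borrowed into Ab major it is written bIII.

bIII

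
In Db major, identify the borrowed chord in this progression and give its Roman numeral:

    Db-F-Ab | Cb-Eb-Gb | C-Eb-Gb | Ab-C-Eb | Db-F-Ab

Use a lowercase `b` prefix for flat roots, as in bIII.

Db major has the diatonic set Db, Ebm, Fm, Gb, Ab, Bbm, Cdim. Of the given chords, Db–F–Ab = Db, C–Eb–Gb = Cdim and Ab–C–Eb = Ab are diatonic. Cb–Eb–Gb doesn't fit — on degree 7 Db major would have Cdim (vii°). Cb is the degree-7 chord of Db minor, so it is the borrowed bVII.

bVII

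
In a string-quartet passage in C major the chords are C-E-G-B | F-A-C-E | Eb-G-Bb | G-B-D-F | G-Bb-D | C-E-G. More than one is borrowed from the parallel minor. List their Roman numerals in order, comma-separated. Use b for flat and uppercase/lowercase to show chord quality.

The diatonic triads in C major are C, Dm, Em, F, G, Am, Bdim. Of the given chords, C–E–G–B = Cmaj7, F–A–C–E = Fmaj7, G–B–D–F = G7 and C–E–G = C are diatonic. But Eb–G–Bb is foreign: the diatonic iii on degree 3 is Em, whereas Eb comes from C minor. It is labeled bIII. G–Bb–D doesn't fit — on degree 5 C major would have G (V). Gm is the degree-5 chord of C minor, so it is the borrowed v.

bIII, v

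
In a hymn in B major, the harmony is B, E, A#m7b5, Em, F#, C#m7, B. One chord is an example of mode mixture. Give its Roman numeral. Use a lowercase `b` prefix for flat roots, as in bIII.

The diatonic triads in B major are B, C#m, D#m, E, F#, G#m, A#dim. Of the given chords, B, E, A#m7b5, F# and C#m7 are diatonic. Em (E–G–B) is not: scale degree 4 in B major carries E (IV). In B minor the chord on that degree is Em, so here it functions as iv, borrowed from the parallel minor.

iv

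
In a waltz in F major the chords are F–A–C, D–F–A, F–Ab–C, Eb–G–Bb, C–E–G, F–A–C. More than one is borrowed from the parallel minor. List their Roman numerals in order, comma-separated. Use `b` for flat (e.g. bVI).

In F major the diatonic chords are F, Gm, Am, Bb, C, Dm, Edim. Of the given chords, F–A–C = F, D–F–A = Dm and C–E–G = C are diatonic. F–Ab–C is not: scale degree 1 in F major carries F (I). In F minor the chord on that degree is Fm, so here it functions as i, borrowed from the parallel minor. Eb–G–Bb is not: scale degree 7 in F major carries Edim (vii°). In F minor the chord on that degree is Eb, so here it functions as bVII, borrowed from the parallel minor.

i, bVII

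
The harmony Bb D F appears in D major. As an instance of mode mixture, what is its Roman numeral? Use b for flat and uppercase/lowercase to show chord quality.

bVI

The root Bb is the lowered 6th scale degree — diatonically D major has B there. The diatonic chord on degree 6 would be Bm (vi), but Bb–D–F is the major chord from D minor. As a borrowed chord it is labeled bVI.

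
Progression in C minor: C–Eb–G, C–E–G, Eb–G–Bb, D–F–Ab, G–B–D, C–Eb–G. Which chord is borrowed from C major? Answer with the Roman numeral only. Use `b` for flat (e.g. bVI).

I

C minor has the diatonic set Cm, Ddim, Eb, Fm, G, Ab, Bb (with V from harmonic minor). C–Eb–G = Cm, Eb–G–Bb = Eb, D–F–Ab = Ddim and G–B–D = G are all diatonic. C–E–G doesn't fit — on degree 1 C minor would have Cm (i). C is the degree-1 chord of C major, so it is the borrowed I.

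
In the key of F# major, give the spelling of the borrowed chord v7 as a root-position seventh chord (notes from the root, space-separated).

The root, C#, is scale degree 5 — the same note in F# major and F# minor; only the chord quality changes. Building the minor-seventh chord from the parallel minor on C#: C#–E–G#–B.

C# E G# B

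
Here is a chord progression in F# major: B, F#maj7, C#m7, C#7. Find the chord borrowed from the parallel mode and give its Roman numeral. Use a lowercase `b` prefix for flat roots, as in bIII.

v7

F# major has the diatonic set F#, G#m, A#m, B, C#, D#m, E#dim. Of the given chords, B, F#maj7 and C#7 are diatonic. C#m7 (C#–E–G#–B) is not: scale degree 5 in F# major carries C# (V). In F# minor the chord on that degree is C#m7, so here it functions as v7, borrowed from the parallel minor.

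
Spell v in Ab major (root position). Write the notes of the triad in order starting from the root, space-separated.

v is built on scale degree 5, which is Eb in both Ab major and its parallel. Building the minor chord from the parallel minor on Eb: Eb–Gb–Bb.

Eb Gb Bb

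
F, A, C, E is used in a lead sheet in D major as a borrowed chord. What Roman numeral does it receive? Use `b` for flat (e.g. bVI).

F is the lowered form of scale degree 3 in D major (the diatonic degree 3 is F#). Diatonically D major has F#m (iii) on that degree; F–A–C–E is instead the major-seventh chord native to D minor, so it takes the label bIIImaj7.

bIIImaj7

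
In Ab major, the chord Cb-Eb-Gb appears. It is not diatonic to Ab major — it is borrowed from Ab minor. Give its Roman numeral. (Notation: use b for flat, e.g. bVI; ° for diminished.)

In Ab major scale degree 3 is C; Cb is its lowered form, from Ab minor. The diatonic chord on degree 3 would be Cm (iii), but Cb–Eb–Gb is the major chord from Ab minor. As a borrowed chord it is labeled bIII.

bIII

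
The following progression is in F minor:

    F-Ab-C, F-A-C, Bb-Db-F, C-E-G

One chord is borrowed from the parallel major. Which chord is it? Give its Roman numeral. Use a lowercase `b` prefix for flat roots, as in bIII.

I

F minor has the diatonic set Fm, Gdim, Ab, Bbm, C, Db, Eb (with V from harmonic minor). F–Ab–C = Fm, Bb–Db–F = Bbm and C–E–G = C all belong to that set. F–A–C is not: scale degree 1 in F minor carries Fm (i). In F major the chord on that degree is F, so here it functions as I, borrowed from the parallel major.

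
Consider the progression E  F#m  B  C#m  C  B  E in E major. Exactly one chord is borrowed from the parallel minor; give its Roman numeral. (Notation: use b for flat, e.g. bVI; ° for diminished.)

E major has the diatonic set E, F#m, G#m, A, B, C#m, D#dim. E, F#m, B and C#m all belong to that set. But C (C–E–G) is foreign: the diatonic vi on degree 6 is C#m, whereas C comes from E minor. It is labeled bVI.

bVI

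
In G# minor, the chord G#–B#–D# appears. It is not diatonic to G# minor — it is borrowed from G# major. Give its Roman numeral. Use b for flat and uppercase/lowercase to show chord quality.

G# is scale degree 1 in G# minor. Diatonically G# minor has G#m (i) on that degree; G#–B#–D# is instead the major chord native to G# major, so it takes the label I.

I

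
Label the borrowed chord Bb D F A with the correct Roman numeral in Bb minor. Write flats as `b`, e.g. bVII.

Imaj7

The root Bb is the diatonic 1st degree of Bb minor; the borrowing shows in the chord quality. Diatonically Bb minor has Bbm (i) on that degree; Bb–D–F–A is instead the major-seventh chord native to Bb major, so it takes the label Imaj7.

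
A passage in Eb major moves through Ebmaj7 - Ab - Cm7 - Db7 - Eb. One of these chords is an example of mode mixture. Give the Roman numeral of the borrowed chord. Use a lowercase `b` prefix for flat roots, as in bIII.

bVII7

Eb major has the diatonic set Eb, Fm, Gm, Ab, Bb, Cm, Ddim. Of the given chords, Ebmaj7, Ab, Cm7 and Eb are diatonic. But Db7 (Db–F–Ab–Cb) is foreign: the diatonic vii° on degree 7 is Ddim, whereas Db7 comes from Eb minor. It is labeled bVII7.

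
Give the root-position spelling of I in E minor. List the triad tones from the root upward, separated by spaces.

E G# B

The root, E, is scale degree 1 — the same note in E minor and E major; only the chord quality changes. Stacking thirds in E major on E gives E–G#–B.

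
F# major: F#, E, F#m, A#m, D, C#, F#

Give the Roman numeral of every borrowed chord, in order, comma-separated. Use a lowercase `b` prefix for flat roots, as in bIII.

The diatonic triads in F# major are F#, G#m, A#m, B, C#, D#m, E#dim. F#, A#m and C# all belong to that set. But E (E–G#–B) is foreign: the diatonic vii° on degree 7 is E#dim, whereas E comes from F# minor. It is labeled bVII. F#m (F#–A–C#) doesn't fit — on degree 1 F# major would have F# (I). F#m is the degree-1 chord of F# minor, so it is the borrowed i. D (D–F#–A) doesn't fit — on degree 6 F# major would have D#m (vi). D is the degree-6 chord of F# minor, so it is the borrowed bVI.

bVII, i, bVI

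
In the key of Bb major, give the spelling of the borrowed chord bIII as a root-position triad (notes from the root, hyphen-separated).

Db-F-Ab

The root of bIII is the lowered 3rd degree: D becomes Db. Stacking thirds in Bb minor on Db gives Db–F–Ab.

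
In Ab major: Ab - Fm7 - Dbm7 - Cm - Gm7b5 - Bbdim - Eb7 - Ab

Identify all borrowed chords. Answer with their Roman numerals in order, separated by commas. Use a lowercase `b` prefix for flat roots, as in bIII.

In Ab major the diatonic chords are Ab, Bbm, Cm, Db, Eb, Fm, Gdim. Ab, Fm7, Cm, Gm7b5 and Eb7 are all diatonic. Dbm7 (Db–Fb–Ab–Cb) is not: scale degree 4 in Ab major carries Db (IV). In Ab minor the chord on that degree is Dbm7, so here it functions as iv7, borrowed from the parallel minor. But Bbdim (Bb–Db–Fb) is foreign: the diatonic ii on degree 2 is Bbm, whereas Bbdim comes from Ab minor. It is labeled ii°.

iv7, ii°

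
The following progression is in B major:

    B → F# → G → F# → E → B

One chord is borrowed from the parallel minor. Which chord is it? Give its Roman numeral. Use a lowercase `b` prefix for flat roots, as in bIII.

bVI

B major has the diatonic set B, C#m, D#m, E, F#, G#m, A#dim. B, F# and E all belong to that set. G (G–B–D) is not: scale degree 6 in B major carries G#m (vi). In B minor the chord on that degree is G, so here it functions as bVI, borrowed from the parallel minor.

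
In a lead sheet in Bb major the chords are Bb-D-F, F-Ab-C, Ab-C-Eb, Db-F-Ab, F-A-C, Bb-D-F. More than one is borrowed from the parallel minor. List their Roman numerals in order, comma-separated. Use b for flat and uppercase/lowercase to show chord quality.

v, bVII, bIII

Bb major has the diatonic set Bb, Cm, Dm, Eb, F, Gm, Adim. Bb–D–F = Bb and F–A–C = F both belong to that set. F–Ab–C is not: scale degree 5 in Bb major carries F (V). In Bb minor the chord on that degree is Fm, so here it functions as v, borrowed from the parallel minor. Ab–C–Eb is not: scale degree 7 in Bb major carries Adim (vii°). In Bb minor the chord on that degree is Ab, so here it functions as bVII, borrowed from the parallel minor. Db–F–Ab is not: scale degree 3 in Bb major carries Dm (iii). In Bb minor the chord on that degree is Db, so here it functions as bIII, borrowed from the parallel minor.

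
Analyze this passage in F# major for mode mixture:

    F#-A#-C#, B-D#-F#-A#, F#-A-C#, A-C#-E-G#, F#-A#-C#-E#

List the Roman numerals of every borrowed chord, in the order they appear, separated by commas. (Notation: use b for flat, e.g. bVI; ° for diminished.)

i, bIIImaj7

The diatonic triads in F# major are F#, G#m, A#m, B, C#, D#m, E#dim. F#–A#–C# = F#, B–D#–F#–A# = Bmaj7 and F#–A#–C#–E# = F#maj7 are all diatonic. F#–A–C# doesn't fit — on degree 1 F# major would have F# (I). F#m is the degree-1 chord of F# minor, so it is the borrowed i. But A–C#–E–G# is foreign: the diatonic iii on degree 3 is A#m, whereas Amaj7 comes from F# minor. It is labeled bIIImaj7.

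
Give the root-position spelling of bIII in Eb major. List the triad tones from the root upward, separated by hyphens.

bIII is built on the lowered scale degree 3. In Eb major degree 3 is G; lowered it becomes Gb. Building the major chord from the parallel minor on Gb: Gb–Bb–Db.

Gb-Bb-Db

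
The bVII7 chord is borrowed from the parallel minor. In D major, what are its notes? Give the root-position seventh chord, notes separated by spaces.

Scale degree 7 in D major is C#. bVII7 uses the lowered form, C, taken from D minor. Stacking thirds in D minor on C gives C–E–G–Bb.

C E G Bb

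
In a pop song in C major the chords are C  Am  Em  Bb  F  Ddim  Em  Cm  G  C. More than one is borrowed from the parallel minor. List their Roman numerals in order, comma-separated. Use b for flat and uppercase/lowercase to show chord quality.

bVII, ii°, i

C major has the diatonic set C, Dm, Em, F, G, Am, Bdim. C, Am, Em, F and G all belong to that set. But Bb (Bb–D–F) is foreign: the diatonic vii° on degree 7 is Bdim, whereas Bb comes from C minor. It is labeled bVII. Ddim (D–F–Ab) is not: scale degree 2 in C major carries Dm (ii). In C minor the chord on that degree is Ddim, so here it functions as ii°, borrowed from the parallel minor. But Cm (C–Eb–G) is foreign: the diatonic I on degree 1 is C, whereas Cm comes from C minor. It is labeled i.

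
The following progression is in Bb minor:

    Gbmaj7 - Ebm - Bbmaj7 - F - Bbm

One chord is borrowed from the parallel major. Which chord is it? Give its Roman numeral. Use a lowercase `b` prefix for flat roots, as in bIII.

Imaj7

In Bb minor (with V from harmonic minor) the diatonic chords are Bbm, Cdim, Db, Ebm, F, Gb, Ab. Gbmaj7, Ebm, F and Bbm all belong to that set. Bbmaj7 (Bb–D–F–A) is not: scale degree 1 in Bb minor carries Bbm (i). In Bb major the chord on that degree is Bbmaj7, so here it functions as Imaj7, borrowed from the parallel major.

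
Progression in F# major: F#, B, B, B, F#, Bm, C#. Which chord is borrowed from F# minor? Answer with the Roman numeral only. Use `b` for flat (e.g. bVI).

iv

The diatonic triads in F# major are F#, G#m, A#m, B, C#, D#m, E#dim. Of the given chords, F#, B and C# are diatonic. Bm (B–D–F#) is not: scale degree 4 in F# major carries B (IV). In F# minor the chord on that degree is Bm, so here it functions as iv, borrowed from the parallel minor.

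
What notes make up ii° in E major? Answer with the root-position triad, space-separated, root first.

The root, F#, is scale degree 2 — the same note in E major and E minor; only the chord quality changes. Building the diminished chord from the parallel minor on F#: F#–A–C.

F# A C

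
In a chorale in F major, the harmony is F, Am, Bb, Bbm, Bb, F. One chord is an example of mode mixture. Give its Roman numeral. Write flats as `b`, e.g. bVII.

In F major the diatonic chords are F, Gm, Am, Bb, C, Dm, Edim. F, Am and Bb all belong to that set. Bbm (Bb–Db–F) is not: scale degree 4 in F major carries Bb (IV). In F minor the chord on that degree is Bbm, so here it functions as iv, borrowed from the parallel minor.

iv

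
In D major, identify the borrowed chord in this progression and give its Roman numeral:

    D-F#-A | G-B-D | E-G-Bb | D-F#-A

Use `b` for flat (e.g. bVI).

The diatonic triads in D major are D, Em, F#m, G, A, Bm, C#dim. D–F#–A = D and G–B–D = G both belong to that set. E–G–Bb is not: scale degree 2 in D major carries Em (ii). In D minor the chord on that degree is Edim, so here it functions as ii°, borrowed from the parallel minor.

ii°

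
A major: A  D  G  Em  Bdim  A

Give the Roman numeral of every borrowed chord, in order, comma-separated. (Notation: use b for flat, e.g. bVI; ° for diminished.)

In A major the diatonic chords are A, Bm, C#m, D, E, F#m, G#dim. A and D both belong to that set. But G (G–B–D) is foreign: the diatonic vii° on degree 7 is G#dim, whereas G comes from A minor. It is labeled bVII. But Em (E–G–B) is foreign: the diatonic V on degree 5 is E, whereas Em comes from A minor. It is labeled v. Bdim (B–D–F) doesn't fit — on degree 2 A major would have Bm (ii). Bdim is the degree-2 chord of A minor, so it is the borrowed ii°.

bVII, v, ii°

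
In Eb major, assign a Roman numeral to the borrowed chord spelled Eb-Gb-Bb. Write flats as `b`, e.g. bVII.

The root Eb is the diatonic 1st degree of Eb major; the borrowing shows in the chord quality. Diatonically Eb major has Eb (I) on that degree; Eb–Gb–Bb is instead the minor chord native to Eb minor, so it takes the label i.

i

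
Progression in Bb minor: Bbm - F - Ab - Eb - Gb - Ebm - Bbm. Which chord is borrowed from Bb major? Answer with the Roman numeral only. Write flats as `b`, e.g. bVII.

The diatonic triads in Bb minor (with V from harmonic minor) are Bbm, Cdim, Db, Ebm, F, Gb, Ab. Of the given chords, Bbm, F, Ab, Gb and Ebm are diatonic. But Eb (Eb–G–Bb) is foreign: the diatonic iv on degree 4 is Ebm, whereas Eb comes from Bb major. It is labeled IV.

IV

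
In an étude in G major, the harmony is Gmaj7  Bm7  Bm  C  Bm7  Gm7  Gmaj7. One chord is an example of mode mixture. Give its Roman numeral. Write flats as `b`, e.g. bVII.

i7

In G major the diatonic chords are G, Am, Bm, C, D, Em, F#dim. Gmaj7, Bm7, Bm and C are all diatonic. But Gm7 (G–Bb–D–F) is foreign: the diatonic I on degree 1 is G, whereas Gm7 comes from G minor. It is labeled i7.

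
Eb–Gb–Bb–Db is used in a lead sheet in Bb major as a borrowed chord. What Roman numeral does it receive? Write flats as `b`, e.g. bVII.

The root Eb is the diatonic 4th degree of Bb major; the borrowing shows in the chord quality. Diatonically Bb major has Eb (IV) on that degree; Eb–Gb–Bb–Db is instead the minor-seventh chord native to Bb minor, so it takes the label iv7.

iv7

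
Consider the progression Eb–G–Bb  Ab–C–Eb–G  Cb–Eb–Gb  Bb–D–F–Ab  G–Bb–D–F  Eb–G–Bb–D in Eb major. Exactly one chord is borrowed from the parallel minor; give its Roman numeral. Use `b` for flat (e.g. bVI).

The diatonic triads in Eb major are Eb, Fm, Gm, Ab, Bb, Cm, Ddim. Eb–G–Bb = Eb, Ab–C–Eb–G = Abmaj7, Bb–D–F–Ab = Bb7, G–Bb–D–F = Gm7 and Eb–G–Bb–D = Ebmaj7 are all diatonic. But Cb–Eb–Gb is foreign: the diatonic vi on degree 6 is Cm, whereas Cb comes from Eb minor. It is labeled bVI.

bVI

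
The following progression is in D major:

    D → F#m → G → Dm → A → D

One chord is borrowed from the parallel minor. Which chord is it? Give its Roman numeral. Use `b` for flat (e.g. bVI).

In D major the diatonic chords are D, Em, F#m, G, A, Bm, C#dim. D, F#m, G and A all belong to that set. But Dm (D–F–A) is foreign: the diatonic I on degree 1 is D, whereas Dm comes from D minor. It is labeled i.

i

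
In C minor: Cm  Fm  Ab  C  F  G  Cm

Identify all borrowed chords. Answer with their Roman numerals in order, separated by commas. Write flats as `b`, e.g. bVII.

I, IV

The diatonic triads in C minor (with V from harmonic minor) are Cm, Ddim, Eb, Fm, G, Ab, Bb. Cm, Fm, Ab and G all belong to that set. C (C–E–G) doesn't fit — on degree 1 C minor would have Cm (i). C is the degree-1 chord of C major, so it is the borrowed I. F (F–A–C) is not: scale degree 4 in C minor carries Fm (iv). In C major the chord on that degree is F, so here it functions as IV, borrowed from the parallel major.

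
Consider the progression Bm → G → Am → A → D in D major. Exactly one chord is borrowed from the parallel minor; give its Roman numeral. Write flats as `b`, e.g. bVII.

v

The diatonic triads in D major are D, Em, F#m, G, A, Bm, C#dim. Bm, G, A and D are all diatonic. Am (A–C–E) is not: scale degree 5 in D major carries A (V). In D minor the chord on that degree is Am, so here it functions as v, borrowed from the parallel minor.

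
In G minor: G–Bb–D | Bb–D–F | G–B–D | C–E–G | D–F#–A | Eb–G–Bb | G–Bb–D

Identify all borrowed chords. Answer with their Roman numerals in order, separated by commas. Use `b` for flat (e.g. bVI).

In G minor (with V from harmonic minor) the diatonic chords are Gm, Adim, Bb, Cm, D, Eb, F. Of the given chords, G–Bb–D = Gm, Bb–D–F = Bb, D–F#–A = D and Eb–G–Bb = Eb are diatonic. G–B–D is not: scale degree 1 in G minor carries Gm (i). In G major the chord on that degree is G, so here it functions as I, borrowed from the parallel major. C–E–G is not: scale degree 4 in G minor carries Cm (iv). In G major the chord on that degree is C, so here it functions as IV, borrowed from the parallel major.

I, IV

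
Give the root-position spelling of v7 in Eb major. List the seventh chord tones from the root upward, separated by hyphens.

Bb-Db-F-Ab

The root, Bb, is scale degree 5 — the same note in Eb major and Eb minor; only the chord quality changes. In Eb minor the chord on Bb is Bb–Db–F–Ab.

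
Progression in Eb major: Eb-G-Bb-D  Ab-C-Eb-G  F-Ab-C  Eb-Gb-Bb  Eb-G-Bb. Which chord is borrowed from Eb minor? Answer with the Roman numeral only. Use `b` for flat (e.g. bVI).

i

In Eb major the diatonic chords are Eb, Fm, Gm, Ab, Bb, Cm, Ddim. Of the given chords, Eb–G–Bb–D = Ebmaj7, Ab–C–Eb–G = Abmaj7, F–Ab–C = Fm and Eb–G–Bb = Eb are diatonic. Eb–Gb–Bb is not: scale degree 1 in Eb major carries Eb (I). In Eb minor the chord on that degree is Ebm, so here it functions as i, borrowed from the parallel minor.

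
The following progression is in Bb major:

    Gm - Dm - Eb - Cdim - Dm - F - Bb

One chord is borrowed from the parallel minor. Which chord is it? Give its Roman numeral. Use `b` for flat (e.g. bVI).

ii°

Bb major has the diatonic set Bb, Cm, Dm, Eb, F, Gm, Adim. Gm, Dm, Eb, F and Bb all belong to that set. Cdim (C–Eb–Gb) doesn't fit — on degree 2 Bb major would have Cm (ii). Cdim is the degree-2 chord of Bb minor, so it is the borrowed ii°.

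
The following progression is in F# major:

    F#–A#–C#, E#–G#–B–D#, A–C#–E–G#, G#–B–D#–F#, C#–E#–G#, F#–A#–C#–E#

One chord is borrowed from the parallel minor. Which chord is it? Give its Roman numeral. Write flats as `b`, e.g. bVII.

bIIImaj7

F# major has the diatonic set F#, G#m, A#m, B, C#, D#m, E#dim. Of the given chords, F#–A#–C# = F#, E#–G#–B–D# = E#m7b5, G#–B–D#–F# = G#m7, C#–E#–G# = C# and F#–A#–C#–E# = F#maj7 are diatonic. A–C#–E–G# is not: scale degree 3 in F# major carries A#m (iii). In F# minor the chord on that degree is Amaj7, so here it functions as bIIImaj7, borrowed from the parallel minor.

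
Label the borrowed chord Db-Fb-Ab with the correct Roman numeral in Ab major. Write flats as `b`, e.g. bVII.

The root Db is the diatonic 4th degree of Ab major; the borrowing shows in the chord quality. Db–Fb–Ab is a minor chord — the form found in Ab minor, not the diatonic IV (Db). Borrowed into Ab major it is written iv.

iv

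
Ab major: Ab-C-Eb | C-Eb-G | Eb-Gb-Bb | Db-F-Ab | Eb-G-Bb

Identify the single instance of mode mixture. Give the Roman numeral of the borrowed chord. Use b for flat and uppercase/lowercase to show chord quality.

v

In Ab major the diatonic chords are Ab, Bbm, Cm, Db, Eb, Fm, Gdim. Ab–C–Eb = Ab, C–Eb–G = Cm, Db–F–Ab = Db and Eb–G–Bb = Eb are all diatonic. Eb–Gb–Bb doesn't fit — on degree 5 Ab major would have Eb (V). Ebm is the degree-5 chord of Ab minor, so it is the borrowed v.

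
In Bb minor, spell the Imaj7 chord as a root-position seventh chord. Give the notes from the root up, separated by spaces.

The root, Bb, is scale degree 1 — the same note in Bb minor and Bb major; only the chord quality changes. Stacking thirds in Bb major on Bb gives Bb–D–F–A.

Bb D F A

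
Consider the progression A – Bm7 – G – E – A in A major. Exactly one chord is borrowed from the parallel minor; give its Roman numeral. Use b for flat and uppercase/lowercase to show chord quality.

In A major the diatonic chords are A, Bm, C#m, D, E, F#m, G#dim. A, Bm7 and E are all diatonic. G (G–B–D) is not: scale degree 7 in A major carries G#dim (vii°). In A minor the chord on that degree is G, so here it functions as bVII, borrowed from the parallel minor.

bVII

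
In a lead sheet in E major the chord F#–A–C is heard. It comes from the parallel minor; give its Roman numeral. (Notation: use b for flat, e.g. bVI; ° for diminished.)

The root F# is the diatonic 2nd degree of E major; the borrowing shows in the chord quality. Diatonically E major has F#m (ii) on that degree; F#–A–C is instead the diminished chord native to E minor, so it takes the label ii°.

ii°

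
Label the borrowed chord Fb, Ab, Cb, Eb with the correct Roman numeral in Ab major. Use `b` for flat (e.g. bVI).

In Ab major scale degree 6 is F; Fb is its lowered form, from Ab minor. Diatonically Ab major has Fm (vi) on that degree; Fb–Ab–Cb–Eb is instead the major-seventh chord native to Ab minor, so it takes the label bVImaj7.

bVImaj7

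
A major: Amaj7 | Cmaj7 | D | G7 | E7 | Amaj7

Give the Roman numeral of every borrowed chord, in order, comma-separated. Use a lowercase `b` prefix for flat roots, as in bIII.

bIIImaj7, bVII7

The diatonic triads in A major are A, Bm, C#m, D, E, F#m, G#dim. Amaj7, D and E7 are all diatonic. But Cmaj7 (C–E–G–B) is foreign: the diatonic iii on degree 3 is C#m, whereas Cmaj7 comes from A minor. It is labeled bIIImaj7. G7 (G–B–D–F) doesn't fit — on degree 7 A major would have G#dim (vii°). G7 is the degree-7 chord of A minor, so it is the borrowed bVII7.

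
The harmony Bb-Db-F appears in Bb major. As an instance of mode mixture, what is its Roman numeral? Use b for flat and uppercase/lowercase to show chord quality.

i

The root Bb is the diatonic 1st degree of Bb major; the borrowing shows in the chord quality. The diatonic chord on degree 1 would be Bb (I), but Bb–Db–F is the minor chord from Bb minor. As a borrowed chord it is labeled i.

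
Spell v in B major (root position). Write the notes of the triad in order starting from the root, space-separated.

F# A C#

v is built on scale degree 5, which is F# in both B major and its parallel. Stacking thirds in B minor on F# gives F#–A–C#.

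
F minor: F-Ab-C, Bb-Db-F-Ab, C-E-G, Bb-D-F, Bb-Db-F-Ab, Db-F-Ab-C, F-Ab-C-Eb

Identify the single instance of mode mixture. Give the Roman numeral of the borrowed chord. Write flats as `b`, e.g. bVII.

In F minor (with V from harmonic minor) the diatonic chords are Fm, Gdim, Ab, Bbm, C, Db, Eb. F–Ab–C = Fm, Bb–Db–F–Ab = Bbm7, C–E–G = C, Db–F–Ab–C = Dbmaj7 and F–Ab–C–Eb = Fm7 all belong to that set. Bb–D–F doesn't fit — on degree 4 F minor would have Bbm (iv). Bb is the degree-4 chord of F major, so it is the borrowed IV.

IV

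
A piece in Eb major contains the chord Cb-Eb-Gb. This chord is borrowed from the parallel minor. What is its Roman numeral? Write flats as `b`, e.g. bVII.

The root Cb is the lowered 6th scale degree — diatonically Eb major has C there. The diatonic chord on degree 6 would be Cm (vi), but Cb–Eb–Gb is the major chord from Eb minor. As a borrowed chord it is labeled bVI.

bVI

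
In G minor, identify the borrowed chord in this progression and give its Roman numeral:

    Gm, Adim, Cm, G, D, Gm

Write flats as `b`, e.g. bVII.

In G minor (with V from harmonic minor) the diatonic chords are Gm, Adim, Bb, Cm, D, Eb, F. Gm, Adim, Cm and D are all diatonic. G (G–B–D) is not: scale degree 1 in G minor carries Gm (i). In G major the chord on that degree is G, so here it functions as I, borrowed from the parallel major.

I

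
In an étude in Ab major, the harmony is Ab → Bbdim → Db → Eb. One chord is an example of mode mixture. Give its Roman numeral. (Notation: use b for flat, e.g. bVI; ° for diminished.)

In Ab major the diatonic chords are Ab, Bbm, Cm, Db, Eb, Fm, Gdim. Ab, Db and Eb are all diatonic. But Bbdim (Bb–Db–Fb) is foreign: the diatonic ii on degree 2 is Bbm, whereas Bbdim comes from Ab minor. It is labeled ii°.

ii°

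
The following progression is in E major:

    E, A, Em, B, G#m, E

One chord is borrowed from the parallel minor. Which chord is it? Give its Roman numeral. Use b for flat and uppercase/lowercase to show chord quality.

i

In E major the diatonic chords are E, F#m, G#m, A, B, C#m, D#dim. E, A, B and G#m all belong to that set. But Em (E–G–B) is foreign: the diatonic I on degree 1 is E, whereas Em comes from E minor. It is labeled i.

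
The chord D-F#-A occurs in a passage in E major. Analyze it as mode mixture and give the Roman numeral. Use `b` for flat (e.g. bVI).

D is the lowered form of scale degree 7 in E major (the diatonic degree 7 is D#). Diatonically E major has D#dim (vii°) on that degree; D–F#–A is instead the major chord native to E minor, so it takes the label bVII.

bVII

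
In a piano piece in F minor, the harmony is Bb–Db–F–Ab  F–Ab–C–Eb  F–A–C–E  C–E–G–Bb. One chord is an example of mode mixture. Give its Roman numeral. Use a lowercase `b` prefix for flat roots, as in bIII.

F minor has the diatonic set Fm, Gdim, Ab, Bbm, C, Db, Eb (with V from harmonic minor). Bb–Db–F–Ab = Bbm7, F–Ab–C–Eb = Fm7 and C–E–G–Bb = C7 are all diatonic. F–A–C–E doesn't fit — on degree 1 F minor would have Fm (i). Fmaj7 is the degree-1 chord of F major, so it is the borrowed Imaj7.

Imaj7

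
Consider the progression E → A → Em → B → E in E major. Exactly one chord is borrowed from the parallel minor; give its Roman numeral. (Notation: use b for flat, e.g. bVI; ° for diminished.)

In E major the diatonic chords are E, F#m, G#m, A, B, C#m, D#dim. E, A and B all belong to that set. But Em (E–G–B) is foreign: the diatonic I on degree 1 is E, whereas Em comes from E minor. It is labeled i.

i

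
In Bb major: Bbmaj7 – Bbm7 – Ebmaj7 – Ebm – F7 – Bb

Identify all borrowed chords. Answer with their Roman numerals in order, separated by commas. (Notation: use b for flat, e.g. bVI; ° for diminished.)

i7, iv

Bb major has the diatonic set Bb, Cm, Dm, Eb, F, Gm, Adim. Bbmaj7, Ebmaj7, F7 and Bb are all diatonic. Bbm7 (Bb–Db–F–Ab) is not: scale degree 1 in Bb major carries Bb (I). In Bb minor the chord on that degree is Bbm7, so here it functions as i7, borrowed from the parallel minor. Ebm (Eb–Gb–Bb) doesn't fit — on degree 4 Bb major would have Eb (IV). Ebm is the degree-4 chord of Bb minor, so it is the borrowed iv.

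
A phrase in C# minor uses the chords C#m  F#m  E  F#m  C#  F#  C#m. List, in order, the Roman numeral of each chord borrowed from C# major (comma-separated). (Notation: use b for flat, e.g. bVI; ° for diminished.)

I, IV

In C# minor (with V from harmonic minor) the diatonic chords are C#m, D#dim, E, F#m, G#, A, B. Of the given chords, C#m, F#m and E are diatonic. C# (C#–E#–G#) doesn't fit — on degree 1 C# minor would have C#m (i). C# is the degree-1 chord of C# major, so it is the borrowed I. F# (F#–A#–C#) doesn't fit — on degree 4 C# minor would have F#m (iv). F# is the degree-4 chord of C# major, so it is the borrowed IV.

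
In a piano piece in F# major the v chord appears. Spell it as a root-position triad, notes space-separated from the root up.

v is built on scale degree 5, which is C# in both F# major and its parallel. Building the minor chord from the parallel minor on C#: C#–E–G#.

C# E G#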